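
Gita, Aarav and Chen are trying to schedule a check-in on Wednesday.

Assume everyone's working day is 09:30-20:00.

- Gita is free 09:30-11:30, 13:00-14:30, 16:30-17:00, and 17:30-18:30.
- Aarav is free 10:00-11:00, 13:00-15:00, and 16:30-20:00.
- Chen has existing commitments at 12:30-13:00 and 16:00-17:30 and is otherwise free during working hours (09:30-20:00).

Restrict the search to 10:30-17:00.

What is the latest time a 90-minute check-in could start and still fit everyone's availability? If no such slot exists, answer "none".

Chen free within 09:30–20:00: 09:30–12:30, 13:00–16:00, 17:30–20:00.
Gita ∩ Aarav: 10:00–11:00, 13:00–14:30, 16:30–17:00, 17:30–18:30.
Gita ∩ Aarav ∩ Chen: 10:00–11:00, 13:00–14:30, 17:30–18:30.
Restricted to 10:30–17:00: 10:30–11:00, 13:00–14:30.
Windows ≥ 90 min: 13:00–14:30.
Latest start in the last window 13:00–14:30 is 14:30 − 90 min = 13:00.

13:00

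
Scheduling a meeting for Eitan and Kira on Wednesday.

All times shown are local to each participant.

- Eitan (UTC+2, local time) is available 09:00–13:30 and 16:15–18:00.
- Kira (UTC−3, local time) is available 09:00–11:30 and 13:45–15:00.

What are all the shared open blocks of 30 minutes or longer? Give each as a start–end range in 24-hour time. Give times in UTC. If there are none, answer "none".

Eitan → UTC: 07:00–11:30, 14:15–16:00.
Kira → UTC: 12:00–14:30, 16:45–18:00.
Eitan ∩ Kira: 14:15–14:30.
Windows ≥ 30 min: (none).

none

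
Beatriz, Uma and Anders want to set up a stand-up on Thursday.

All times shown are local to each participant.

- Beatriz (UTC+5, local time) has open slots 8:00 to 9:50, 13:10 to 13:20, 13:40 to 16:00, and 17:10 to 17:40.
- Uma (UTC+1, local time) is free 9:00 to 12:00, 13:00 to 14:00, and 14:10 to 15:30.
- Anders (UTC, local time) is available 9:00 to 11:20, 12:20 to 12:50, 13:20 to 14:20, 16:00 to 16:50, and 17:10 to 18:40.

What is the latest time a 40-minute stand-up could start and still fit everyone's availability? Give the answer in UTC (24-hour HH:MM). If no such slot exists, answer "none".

10:20

Beatriz → UTC: 03:00–04:50, 08:10–08:20, 08:40–11:00, 12:10–12:40.
Uma → UTC: 08:00–11:00, 12:00–13:00, 13:10–14:30.
Anders → UTC: 09:00–11:20, 12:20–12:50, 13:20–14:20, 16:00–16:50, 17:10–18:40.
Beatriz ∩ Uma: 08:10–08:20, 08:40–11:00, 12:10–12:40.
Beatriz ∩ Uma ∩ Anders: 09:00–11:00, 12:20–12:40.
Windows ≥ 40 min: 09:00–11:00.
Latest start in the last window 09:00–11:00 is 11:00 − 40 min = 10:20.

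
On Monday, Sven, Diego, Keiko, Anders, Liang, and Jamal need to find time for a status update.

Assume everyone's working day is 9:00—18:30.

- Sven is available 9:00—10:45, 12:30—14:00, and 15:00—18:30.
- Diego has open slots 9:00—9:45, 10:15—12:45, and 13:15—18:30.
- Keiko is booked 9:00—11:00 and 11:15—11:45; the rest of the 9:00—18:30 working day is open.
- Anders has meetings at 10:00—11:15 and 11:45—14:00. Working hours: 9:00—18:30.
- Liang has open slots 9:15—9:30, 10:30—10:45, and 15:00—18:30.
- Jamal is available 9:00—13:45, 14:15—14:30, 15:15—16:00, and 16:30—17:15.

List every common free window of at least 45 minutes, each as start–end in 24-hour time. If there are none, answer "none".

Keiko free within 09:00–18:30: 11:00–11:15, 11:45–18:30.
Anders free within 09:00–18:30: 09:00–10:00, 11:15–11:45, 14:00–18:30.
Sven ∩ Diego: 09:00–09:45, 10:15–10:45, 12:30–12:45, 13:15–14:00, 15:00–18:30.
Sven ∩ Diego ∩ Keiko: 12:30–12:45, 13:15–14:00, 15:00–18:30.
Sven ∩ Diego ∩ Keiko ∩ Anders: 15:00–18:30.
Sven ∩ Diego ∩ Keiko ∩ Anders ∩ Liang: 15:00–18:30.
Sven ∩ Diego ∩ Keiko ∩ Anders ∩ Liang ∩ Jamal: 15:15–16:00, 16:30–17:15.
Windows ≥ 45 min: 15:15–16:00, 16:30–17:15.

15:15–16:00, 16:30–17:15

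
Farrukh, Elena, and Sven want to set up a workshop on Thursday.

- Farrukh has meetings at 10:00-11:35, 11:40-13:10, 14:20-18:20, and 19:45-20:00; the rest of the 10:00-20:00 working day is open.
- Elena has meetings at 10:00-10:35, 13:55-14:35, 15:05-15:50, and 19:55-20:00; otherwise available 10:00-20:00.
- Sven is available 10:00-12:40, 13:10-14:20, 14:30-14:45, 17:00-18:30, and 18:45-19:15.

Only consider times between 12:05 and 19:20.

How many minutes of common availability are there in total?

Farrukh free within 10:00–20:00: 11:35–11:40, 13:10–14:20, 18:20–19:45.
Elena free within 10:00–20:00: 10:35–13:55, 14:35–15:05, 15:50–19:55.
Farrukh ∩ Elena: 11:35–11:40, 13:10–13:55, 18:20–19:45.
Farrukh ∩ Elena ∩ Sven: 11:35–11:40, 13:10–13:55, 18:20–18:30, 18:45–19:15.
Restricted to 12:05–19:20: 13:10–13:55, 18:20–18:30, 18:45–19:15.
Total common minutes: 45 + 10 + 30 = 85.

85 minutes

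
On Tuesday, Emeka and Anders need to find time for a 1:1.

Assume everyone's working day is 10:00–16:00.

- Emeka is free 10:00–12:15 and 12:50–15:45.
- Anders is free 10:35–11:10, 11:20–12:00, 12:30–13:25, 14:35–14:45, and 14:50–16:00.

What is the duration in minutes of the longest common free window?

Emeka ∩ Anders: 10:35–11:10, 11:20–12:00, 12:50–13:25, 14:35–14:45, 14:50–15:45.
Common window lengths: 35, 40, 35, 10, 55 min; longest is 55.

55 minutes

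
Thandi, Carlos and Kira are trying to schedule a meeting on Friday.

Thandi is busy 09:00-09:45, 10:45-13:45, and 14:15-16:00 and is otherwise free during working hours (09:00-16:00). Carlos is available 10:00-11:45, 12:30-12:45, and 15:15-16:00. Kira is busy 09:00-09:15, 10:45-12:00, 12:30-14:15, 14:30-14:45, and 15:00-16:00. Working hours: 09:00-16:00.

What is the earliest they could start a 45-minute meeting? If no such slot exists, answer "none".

10:00

Thandi free within 09:00–16:00: 09:45–10:45, 13:45–14:15.
Kira free within 09:00–16:00: 09:15–10:45, 12:00–12:30, 14:15–14:30, 14:45–15:00.
Thandi ∩ Carlos: 10:00–10:45.
Thandi ∩ Carlos ∩ Kira: 10:00–10:45.
Windows ≥ 45 min: 10:00–10:45.
Earliest such window starts at 10:00.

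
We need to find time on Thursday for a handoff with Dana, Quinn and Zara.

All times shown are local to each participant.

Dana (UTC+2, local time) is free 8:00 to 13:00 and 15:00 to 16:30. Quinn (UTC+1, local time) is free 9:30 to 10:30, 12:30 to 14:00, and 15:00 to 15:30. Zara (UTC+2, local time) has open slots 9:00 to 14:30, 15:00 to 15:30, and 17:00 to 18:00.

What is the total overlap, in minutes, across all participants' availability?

60 minutes

Dana → UTC: 06:00–11:00, 13:00–14:30.
Quinn → UTC: 08:30–09:30, 11:30–13:00, 14:00–14:30.
Zara → UTC: 07:00–12:30, 13:00–13:30, 15:00–16:00.
Dana ∩ Quinn: 08:30–09:30, 14:00–14:30.
Dana ∩ Quinn ∩ Zara: 08:30–09:30.
Total common minutes: 60.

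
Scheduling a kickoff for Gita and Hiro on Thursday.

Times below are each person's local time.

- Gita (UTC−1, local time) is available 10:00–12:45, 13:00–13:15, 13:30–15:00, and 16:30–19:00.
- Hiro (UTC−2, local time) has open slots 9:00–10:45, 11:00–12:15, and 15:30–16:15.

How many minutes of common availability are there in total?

Gita → UTC: 11:00–13:45, 14:00–14:15, 14:30–16:00, 17:30–20:00.
Hiro → UTC: 11:00–12:45, 13:00–14:15, 17:30–18:15.
Gita ∩ Hiro: 11:00–12:45, 13:00–13:45, 14:00–14:15, 17:30–18:15.
Total common minutes: 105 + 45 + 15 + 45 = 210.

210 minutes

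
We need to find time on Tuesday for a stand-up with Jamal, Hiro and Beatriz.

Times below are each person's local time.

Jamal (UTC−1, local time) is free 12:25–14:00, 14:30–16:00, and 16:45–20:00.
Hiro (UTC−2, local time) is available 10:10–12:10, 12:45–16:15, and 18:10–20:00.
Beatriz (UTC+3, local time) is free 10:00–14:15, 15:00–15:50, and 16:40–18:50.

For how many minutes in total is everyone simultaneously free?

65 minutes

Jamal → UTC: 13:25–15:00, 15:30–17:00, 17:45–21:00.
Hiro → UTC: 12:10–14:10, 14:45–18:15, 20:10–22:00.
Beatriz → UTC: 07:00–11:15, 12:00–12:50, 13:40–15:50.
Jamal ∩ Hiro: 13:25–14:10, 14:45–15:00, 15:30–17:00, 17:45–18:15, 20:10–21:00.
Jamal ∩ Hiro ∩ Beatriz: 13:40–14:10, 14:45–15:00, 15:30–15:50.
Total common minutes: 30 + 15 + 20 = 65.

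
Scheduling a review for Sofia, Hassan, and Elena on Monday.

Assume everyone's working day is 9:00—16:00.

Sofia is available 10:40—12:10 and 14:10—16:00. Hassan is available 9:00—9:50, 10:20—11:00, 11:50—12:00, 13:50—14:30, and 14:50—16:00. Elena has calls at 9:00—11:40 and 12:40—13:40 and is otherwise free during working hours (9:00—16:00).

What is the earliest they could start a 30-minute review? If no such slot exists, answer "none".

Elena free within 09:00–16:00: 11:40–12:40, 13:40–16:00.
Sofia ∩ Hassan: 10:40–11:00, 11:50–12:00, 14:10–14:30, 14:50–16:00.
Sofia ∩ Hassan ∩ Elena: 11:50–12:00, 14:10–14:30, 14:50–16:00.
Windows ≥ 30 min: 14:50–16:00.
Earliest such window starts at 14:50.

14:50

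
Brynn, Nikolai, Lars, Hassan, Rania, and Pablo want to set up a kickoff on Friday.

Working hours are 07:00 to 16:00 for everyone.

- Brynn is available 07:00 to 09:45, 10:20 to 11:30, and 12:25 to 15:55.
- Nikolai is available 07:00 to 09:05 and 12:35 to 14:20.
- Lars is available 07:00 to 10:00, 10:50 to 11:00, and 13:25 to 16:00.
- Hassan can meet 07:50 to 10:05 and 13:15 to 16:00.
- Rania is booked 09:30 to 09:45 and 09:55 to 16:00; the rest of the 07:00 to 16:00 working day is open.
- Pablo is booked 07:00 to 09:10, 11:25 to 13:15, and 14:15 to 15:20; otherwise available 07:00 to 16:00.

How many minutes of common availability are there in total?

0 minutes

Rania free within 07:00–16:00: 07:00–09:30, 09:45–09:55.
Pablo free within 07:00–16:00: 09:10–11:25, 13:15–14:15, 15:20–16:00.
Brynn ∩ Nikolai: 07:00–09:05, 12:35–14:20.
Brynn ∩ Nikolai ∩ Lars: 07:00–09:05, 13:25–14:20.
Brynn ∩ Nikolai ∩ Lars ∩ Hassan: 07:50–09:05, 13:25–14:20.
Brynn ∩ Nikolai ∩ Lars ∩ Hassan ∩ Rania: 07:50–09:05.
Brynn ∩ Nikolai ∩ Lars ∩ Hassan ∩ Rania ∩ Pablo: (none).
Total common minutes: 0.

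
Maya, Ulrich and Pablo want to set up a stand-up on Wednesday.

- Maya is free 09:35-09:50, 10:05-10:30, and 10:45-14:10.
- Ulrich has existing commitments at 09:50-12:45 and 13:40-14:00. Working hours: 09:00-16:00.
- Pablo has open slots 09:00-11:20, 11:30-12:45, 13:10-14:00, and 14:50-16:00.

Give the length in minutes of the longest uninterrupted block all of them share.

Ulrich free within 09:00–16:00: 09:00–09:50, 12:45–13:40, 14:00–16:00.
Maya ∩ Ulrich: 09:35–09:50, 12:45–13:40, 14:00–14:10.
Maya ∩ Ulrich ∩ Pablo: 09:35–09:50, 13:10–13:40.
Common window lengths: 15, 30 min; longest is 30.

30 minutes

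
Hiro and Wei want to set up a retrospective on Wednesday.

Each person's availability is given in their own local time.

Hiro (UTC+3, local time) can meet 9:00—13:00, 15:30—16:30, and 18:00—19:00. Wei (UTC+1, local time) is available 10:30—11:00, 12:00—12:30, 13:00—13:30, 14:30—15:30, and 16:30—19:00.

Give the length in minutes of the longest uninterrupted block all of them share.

Hiro → UTC: 06:00–10:00, 12:30–13:30, 15:00–16:00.
Wei → UTC: 09:30–10:00, 11:00–11:30, 12:00–12:30, 13:30–14:30, 15:30–18:00.
Hiro ∩ Wei: 09:30–10:00, 15:30–16:00.
Common window lengths: 30, 30 min; longest is 30.

30 minutes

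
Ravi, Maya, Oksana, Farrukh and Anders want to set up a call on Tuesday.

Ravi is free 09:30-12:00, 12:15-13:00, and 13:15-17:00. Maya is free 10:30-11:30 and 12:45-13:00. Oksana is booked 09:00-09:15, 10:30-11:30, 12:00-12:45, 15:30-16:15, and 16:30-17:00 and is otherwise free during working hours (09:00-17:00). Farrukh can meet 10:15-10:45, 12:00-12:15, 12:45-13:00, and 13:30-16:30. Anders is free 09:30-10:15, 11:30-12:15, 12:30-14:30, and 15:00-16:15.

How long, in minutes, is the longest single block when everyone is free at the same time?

Oksana free within 09:00–17:00: 09:15–10:30, 11:30–12:00, 12:45–15:30, 16:15–16:30.
Ravi ∩ Maya: 10:30–11:30, 12:45–13:00.
Ravi ∩ Maya ∩ Oksana: 12:45–13:00.
Ravi ∩ Maya ∩ Oksana ∩ Farrukh: 12:45–13:00.
Ravi ∩ Maya ∩ Oksana ∩ Farrukh ∩ Anders: 12:45–13:00.
Single common window of 15 minutes.

15 minutes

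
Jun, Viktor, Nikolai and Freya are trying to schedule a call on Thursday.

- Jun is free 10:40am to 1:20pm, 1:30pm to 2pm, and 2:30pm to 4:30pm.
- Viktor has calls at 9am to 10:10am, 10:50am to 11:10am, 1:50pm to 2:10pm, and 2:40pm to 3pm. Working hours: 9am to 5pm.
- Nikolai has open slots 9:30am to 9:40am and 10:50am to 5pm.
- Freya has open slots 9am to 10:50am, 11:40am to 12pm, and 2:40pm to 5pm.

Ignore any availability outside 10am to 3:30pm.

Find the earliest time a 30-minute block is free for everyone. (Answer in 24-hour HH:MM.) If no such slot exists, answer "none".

15:00

Viktor free within 09:00–17:00: 10:10–10:50, 11:10–13:50, 14:10–14:40, 15:00–17:00.
Jun ∩ Viktor: 10:40–10:50, 11:10–13:20, 13:30–13:50, 14:30–14:40, 15:00–16:30.
Jun ∩ Viktor ∩ Nikolai: 11:10–13:20, 13:30–13:50, 14:30–14:40, 15:00–16:30.
Jun ∩ Viktor ∩ Nikolai ∩ Freya: 11:40–12:00, 15:00–16:30.
Restricted to 10:00–15:30: 11:40–12:00, 15:00–15:30.
Windows ≥ 30 min: 15:00–15:30.
Earliest such window starts at 15:00.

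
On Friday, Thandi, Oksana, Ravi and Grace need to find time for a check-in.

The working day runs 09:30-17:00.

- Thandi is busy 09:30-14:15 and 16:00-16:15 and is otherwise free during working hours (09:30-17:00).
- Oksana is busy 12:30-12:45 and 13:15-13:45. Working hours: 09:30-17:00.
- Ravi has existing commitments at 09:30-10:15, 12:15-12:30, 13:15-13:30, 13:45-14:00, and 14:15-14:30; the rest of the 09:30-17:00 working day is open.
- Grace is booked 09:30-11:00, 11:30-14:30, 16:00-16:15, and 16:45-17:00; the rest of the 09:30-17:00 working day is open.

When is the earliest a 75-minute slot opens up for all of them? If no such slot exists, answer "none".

Thandi free within 09:30–17:00: 14:15–16:00, 16:15–17:00.
Oksana free within 09:30–17:00: 09:30–12:30, 12:45–13:15, 13:45–17:00.
Ravi free within 09:30–17:00: 10:15–12:15, 12:30–13:15, 13:30–13:45, 14:00–14:15, 14:30–17:00.
Grace free within 09:30–17:00: 11:00–11:30, 14:30–16:00, 16:15–16:45.
Thandi ∩ Oksana: 14:15–16:00, 16:15–17:00.
Thandi ∩ Oksana ∩ Ravi: 14:30–16:00, 16:15–17:00.
Thandi ∩ Oksana ∩ Ravi ∩ Grace: 14:30–16:00, 16:15–16:45.
Windows ≥ 75 min: 14:30–16:00.
Earliest such window starts at 14:30.

14:30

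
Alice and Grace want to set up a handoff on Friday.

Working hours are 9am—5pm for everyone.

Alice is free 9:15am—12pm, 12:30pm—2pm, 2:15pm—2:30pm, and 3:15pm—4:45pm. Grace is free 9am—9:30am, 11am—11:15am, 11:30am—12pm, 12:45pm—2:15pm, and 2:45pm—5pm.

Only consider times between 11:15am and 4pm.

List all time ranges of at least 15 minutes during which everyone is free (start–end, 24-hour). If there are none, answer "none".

Alice ∩ Grace: 09:15–09:30, 11:00–11:15, 11:30–12:00, 12:45–14:00, 15:15–16:45.
Restricted to 11:15–16:00: 11:30–12:00, 12:45–14:00, 15:15–16:00.
Windows ≥ 15 min: 11:30–12:00, 12:45–14:00, 15:15–16:00.

11:30–12:00, 12:45–14:00, 15:15–16:00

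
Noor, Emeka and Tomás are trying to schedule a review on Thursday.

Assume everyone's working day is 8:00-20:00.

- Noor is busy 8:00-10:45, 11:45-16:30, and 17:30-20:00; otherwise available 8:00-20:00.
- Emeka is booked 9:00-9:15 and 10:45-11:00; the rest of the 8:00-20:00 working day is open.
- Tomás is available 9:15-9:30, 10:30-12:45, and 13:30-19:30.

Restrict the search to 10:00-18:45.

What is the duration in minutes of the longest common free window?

Noor free within 08:00–20:00: 10:45–11:45, 16:30–17:30.
Emeka free within 08:00–20:00: 08:00–09:00, 09:15–10:45, 11:00–20:00.
Noor ∩ Emeka: 11:00–11:45, 16:30–17:30.
Noor ∩ Emeka ∩ Tomás: 11:00–11:45, 16:30–17:30.
Restricted to 10:00–18:45: 11:00–11:45, 16:30–17:30.
Common window lengths: 45, 60 min; longest is 60.

60 minutes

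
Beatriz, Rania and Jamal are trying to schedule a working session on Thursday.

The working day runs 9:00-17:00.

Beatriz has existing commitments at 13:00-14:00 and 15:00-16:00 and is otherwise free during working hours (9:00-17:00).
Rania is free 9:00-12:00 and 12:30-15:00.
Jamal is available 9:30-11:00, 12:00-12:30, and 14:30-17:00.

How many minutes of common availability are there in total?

120 minutes

Beatriz free within 09:00–17:00: 09:00–13:00, 14:00–15:00, 16:00–17:00.
Beatriz ∩ Rania: 09:00–12:00, 12:30–13:00, 14:00–15:00.
Beatriz ∩ Rania ∩ Jamal: 09:30–11:00, 14:30–15:00.
Total common minutes: 90 + 30 = 120.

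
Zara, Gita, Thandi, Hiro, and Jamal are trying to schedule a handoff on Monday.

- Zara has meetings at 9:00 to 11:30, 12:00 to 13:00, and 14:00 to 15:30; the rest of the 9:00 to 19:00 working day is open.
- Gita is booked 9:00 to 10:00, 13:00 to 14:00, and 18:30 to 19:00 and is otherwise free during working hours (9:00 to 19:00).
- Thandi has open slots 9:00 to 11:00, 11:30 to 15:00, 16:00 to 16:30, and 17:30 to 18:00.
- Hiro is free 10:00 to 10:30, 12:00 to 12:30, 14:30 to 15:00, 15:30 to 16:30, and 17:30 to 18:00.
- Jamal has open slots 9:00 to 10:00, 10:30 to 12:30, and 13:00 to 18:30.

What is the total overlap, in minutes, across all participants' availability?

Zara free within 09:00–19:00: 11:30–12:00, 13:00–14:00, 15:30–19:00.
Gita free within 09:00–19:00: 10:00–13:00, 14:00–18:30.
Zara ∩ Gita: 11:30–12:00, 15:30–18:30.
Zara ∩ Gita ∩ Thandi: 11:30–12:00, 16:00–16:30, 17:30–18:00.
Zara ∩ Gita ∩ Thandi ∩ Hiro: 16:00–16:30, 17:30–18:00.
Zara ∩ Gita ∩ Thandi ∩ Hiro ∩ Jamal: 16:00–16:30, 17:30–18:00.
Total common minutes: 30 + 30 = 60.

60 minutes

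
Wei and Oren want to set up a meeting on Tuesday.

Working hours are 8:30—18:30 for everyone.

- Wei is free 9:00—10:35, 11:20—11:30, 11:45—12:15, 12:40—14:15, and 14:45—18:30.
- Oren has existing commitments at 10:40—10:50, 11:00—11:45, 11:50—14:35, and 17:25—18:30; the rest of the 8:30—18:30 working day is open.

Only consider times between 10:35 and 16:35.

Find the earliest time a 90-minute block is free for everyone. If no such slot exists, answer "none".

14:45

Oren free within 08:30–18:30: 08:30–10:40, 10:50–11:00, 11:45–11:50, 14:35–17:25.
Wei ∩ Oren: 09:00–10:35, 11:45–11:50, 14:45–17:25.
Restricted to 10:35–16:35: 11:45–11:50, 14:45–16:35.
Windows ≥ 90 min: 14:45–16:35.
Earliest such window starts at 14:45.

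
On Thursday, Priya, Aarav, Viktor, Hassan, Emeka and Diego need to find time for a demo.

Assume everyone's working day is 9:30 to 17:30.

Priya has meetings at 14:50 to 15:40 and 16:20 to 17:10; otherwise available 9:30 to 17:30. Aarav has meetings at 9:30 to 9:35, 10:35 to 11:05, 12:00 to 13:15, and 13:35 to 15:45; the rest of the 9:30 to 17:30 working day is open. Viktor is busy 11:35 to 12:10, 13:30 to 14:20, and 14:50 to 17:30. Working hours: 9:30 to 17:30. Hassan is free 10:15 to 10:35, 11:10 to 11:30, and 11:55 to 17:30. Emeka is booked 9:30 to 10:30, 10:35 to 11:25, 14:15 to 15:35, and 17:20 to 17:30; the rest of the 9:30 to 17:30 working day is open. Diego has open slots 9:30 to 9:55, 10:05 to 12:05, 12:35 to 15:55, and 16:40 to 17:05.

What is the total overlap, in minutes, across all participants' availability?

25 minutes

Priya free within 09:30–17:30: 09:30–14:50, 15:40–16:20, 17:10–17:30.
Aarav free within 09:30–17:30: 09:35–10:35, 11:05–12:00, 13:15–13:35, 15:45–17:30.
Viktor free within 09:30–17:30: 09:30–11:35, 12:10–13:30, 14:20–14:50.
Emeka free within 09:30–17:30: 10:30–10:35, 11:25–14:15, 15:35–17:20.
Priya ∩ Aarav: 09:35–10:35, 11:05–12:00, 13:15–13:35, 15:45–16:20, 17:10–17:30.
Priya ∩ Aarav ∩ Viktor: 09:35–10:35, 11:05–11:35, 13:15–13:30.
Priya ∩ Aarav ∩ Viktor ∩ Hassan: 10:15–10:35, 11:10–11:30, 13:15–13:30.
Priya ∩ Aarav ∩ Viktor ∩ Hassan ∩ Emeka: 10:30–10:35, 11:25–11:30, 13:15–13:30.
Priya ∩ Aarav ∩ Viktor ∩ Hassan ∩ Emeka ∩ Diego: 10:30–10:35, 11:25–11:30, 13:15–13:30.
Total common minutes: 5 + 5 + 15 = 25.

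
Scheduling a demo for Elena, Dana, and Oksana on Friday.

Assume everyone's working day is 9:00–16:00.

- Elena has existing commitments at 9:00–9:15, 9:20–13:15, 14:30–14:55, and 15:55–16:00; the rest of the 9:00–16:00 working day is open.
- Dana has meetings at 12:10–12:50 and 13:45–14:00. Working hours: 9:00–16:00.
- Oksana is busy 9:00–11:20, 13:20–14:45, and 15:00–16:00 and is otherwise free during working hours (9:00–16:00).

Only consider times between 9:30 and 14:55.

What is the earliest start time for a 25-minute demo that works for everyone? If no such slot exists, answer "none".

Elena free within 09:00–16:00: 09:15–09:20, 13:15–14:30, 14:55–15:55.
Dana free within 09:00–16:00: 09:00–12:10, 12:50–13:45, 14:00–16:00.
Oksana free within 09:00–16:00: 11:20–13:20, 14:45–15:00.
Elena ∩ Dana: 09:15–09:20, 13:15–13:45, 14:00–14:30, 14:55–15:55.
Elena ∩ Dana ∩ Oksana: 13:15–13:20, 14:55–15:00.
Restricted to 09:30–14:55: 13:15–13:20.
Windows ≥ 25 min: (none).

none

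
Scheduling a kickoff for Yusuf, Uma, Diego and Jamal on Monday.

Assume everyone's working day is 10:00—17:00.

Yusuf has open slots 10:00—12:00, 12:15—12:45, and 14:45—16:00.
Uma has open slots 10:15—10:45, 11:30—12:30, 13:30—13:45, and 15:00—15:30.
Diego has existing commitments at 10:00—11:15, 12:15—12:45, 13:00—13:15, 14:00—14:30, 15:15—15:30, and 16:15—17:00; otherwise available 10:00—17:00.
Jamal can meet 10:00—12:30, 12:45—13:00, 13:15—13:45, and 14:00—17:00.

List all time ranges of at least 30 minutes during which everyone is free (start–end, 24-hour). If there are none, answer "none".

11:30–12:00

Diego free within 10:00–17:00: 11:15–12:15, 12:45–13:00, 13:15–14:00, 14:30–15:15, 15:30–16:15.
Yusuf ∩ Uma: 10:15–10:45, 11:30–12:00, 12:15–12:30, 15:00–15:30.
Yusuf ∩ Uma ∩ Diego: 11:30–12:00, 15:00–15:15.
Yusuf ∩ Uma ∩ Diego ∩ Jamal: 11:30–12:00, 15:00–15:15.
Windows ≥ 30 min: 11:30–12:00.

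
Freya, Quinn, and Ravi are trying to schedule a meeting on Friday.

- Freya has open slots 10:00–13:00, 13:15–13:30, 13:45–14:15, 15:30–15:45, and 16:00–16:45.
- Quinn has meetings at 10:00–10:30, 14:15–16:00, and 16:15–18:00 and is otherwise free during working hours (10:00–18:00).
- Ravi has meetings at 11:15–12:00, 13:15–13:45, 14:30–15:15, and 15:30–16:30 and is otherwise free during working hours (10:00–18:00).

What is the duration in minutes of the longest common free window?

60 minutes

Quinn free within 10:00–18:00: 10:30–14:15, 16:00–16:15.
Ravi free within 10:00–18:00: 10:00–11:15, 12:00–13:15, 13:45–14:30, 15:15–15:30, 16:30–18:00.
Freya ∩ Quinn: 10:30–13:00, 13:15–13:30, 13:45–14:15, 16:00–16:15.
Freya ∩ Quinn ∩ Ravi: 10:30–11:15, 12:00–13:00, 13:45–14:15.
Common window lengths: 45, 60, 30 min; longest is 60.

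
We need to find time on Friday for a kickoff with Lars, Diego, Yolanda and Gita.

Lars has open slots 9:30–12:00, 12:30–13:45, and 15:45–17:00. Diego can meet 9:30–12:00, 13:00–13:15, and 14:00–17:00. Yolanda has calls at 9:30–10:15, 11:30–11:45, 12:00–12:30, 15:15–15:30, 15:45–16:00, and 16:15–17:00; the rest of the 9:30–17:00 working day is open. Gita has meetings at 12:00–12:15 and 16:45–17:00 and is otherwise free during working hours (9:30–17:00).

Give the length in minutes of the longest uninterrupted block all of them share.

Yolanda free within 09:30–17:00: 10:15–11:30, 11:45–12:00, 12:30–15:15, 15:30–15:45, 16:00–16:15.
Gita free within 09:30–17:00: 09:30–12:00, 12:15–16:45.
Lars ∩ Diego: 09:30–12:00, 13:00–13:15, 15:45–17:00.
Lars ∩ Diego ∩ Yolanda: 10:15–11:30, 11:45–12:00, 13:00–13:15, 16:00–16:15.
Lars ∩ Diego ∩ Yolanda ∩ Gita: 10:15–11:30, 11:45–12:00, 13:00–13:15, 16:00–16:15.
Common window lengths: 75, 15, 15, 15 min; longest is 75.

75 minutes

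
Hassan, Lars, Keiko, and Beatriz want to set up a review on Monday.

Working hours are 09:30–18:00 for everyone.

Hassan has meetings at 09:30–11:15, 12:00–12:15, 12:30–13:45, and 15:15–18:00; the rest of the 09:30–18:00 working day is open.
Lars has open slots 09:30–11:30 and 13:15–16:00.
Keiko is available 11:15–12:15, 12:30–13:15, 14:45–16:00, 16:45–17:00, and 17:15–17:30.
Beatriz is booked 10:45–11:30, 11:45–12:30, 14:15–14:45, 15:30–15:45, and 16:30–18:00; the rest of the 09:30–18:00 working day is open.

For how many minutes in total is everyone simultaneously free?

Hassan free within 09:30–18:00: 11:15–12:00, 12:15–12:30, 13:45–15:15.
Beatriz free within 09:30–18:00: 09:30–10:45, 11:30–11:45, 12:30–14:15, 14:45–15:30, 15:45–16:30.
Hassan ∩ Lars: 11:15–11:30, 13:45–15:15.
Hassan ∩ Lars ∩ Keiko: 11:15–11:30, 14:45–15:15.
Hassan ∩ Lars ∩ Keiko ∩ Beatriz: 14:45–15:15.
Total common minutes: 30.

30 minutes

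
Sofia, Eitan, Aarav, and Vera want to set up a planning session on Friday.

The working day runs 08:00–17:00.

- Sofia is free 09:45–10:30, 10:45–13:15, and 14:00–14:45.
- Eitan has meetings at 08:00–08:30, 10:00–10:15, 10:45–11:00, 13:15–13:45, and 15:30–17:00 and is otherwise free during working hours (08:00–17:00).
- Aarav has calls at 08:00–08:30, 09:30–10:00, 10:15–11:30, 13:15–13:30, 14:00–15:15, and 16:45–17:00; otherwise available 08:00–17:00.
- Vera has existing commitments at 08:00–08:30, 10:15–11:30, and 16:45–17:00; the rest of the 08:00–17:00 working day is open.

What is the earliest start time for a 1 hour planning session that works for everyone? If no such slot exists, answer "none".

11:30

Eitan free within 08:00–17:00: 08:30–10:00, 10:15–10:45, 11:00–13:15, 13:45–15:30.
Aarav free within 08:00–17:00: 08:30–09:30, 10:00–10:15, 11:30–13:15, 13:30–14:00, 15:15–16:45.
Vera free within 08:00–17:00: 08:30–10:15, 11:30–16:45.
Sofia ∩ Eitan: 09:45–10:00, 10:15–10:30, 11:00–13:15, 14:00–14:45.
Sofia ∩ Eitan ∩ Aarav: 11:30–13:15.
Sofia ∩ Eitan ∩ Aarav ∩ Vera: 11:30–13:15.
Windows ≥ 60 min: 11:30–13:15.
Earliest such window starts at 11:30.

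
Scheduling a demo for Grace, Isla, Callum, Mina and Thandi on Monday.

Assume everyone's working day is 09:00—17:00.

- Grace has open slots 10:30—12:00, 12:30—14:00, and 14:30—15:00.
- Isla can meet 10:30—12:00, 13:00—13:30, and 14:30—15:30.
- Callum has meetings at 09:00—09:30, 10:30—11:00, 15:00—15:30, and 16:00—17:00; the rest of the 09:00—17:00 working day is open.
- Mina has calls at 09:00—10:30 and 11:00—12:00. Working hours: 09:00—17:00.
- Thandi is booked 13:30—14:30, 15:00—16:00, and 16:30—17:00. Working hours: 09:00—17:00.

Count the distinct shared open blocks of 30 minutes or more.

2

Callum free within 09:00–17:00: 09:30–10:30, 11:00–15:00, 15:30–16:00.
Mina free within 09:00–17:00: 10:30–11:00, 12:00–17:00.
Thandi free within 09:00–17:00: 09:00–13:30, 14:30–15:00, 16:00–16:30.
Grace ∩ Isla: 10:30–12:00, 13:00–13:30, 14:30–15:00.
Grace ∩ Isla ∩ Callum: 11:00–12:00, 13:00–13:30, 14:30–15:00.
Grace ∩ Isla ∩ Callum ∩ Mina: 13:00–13:30, 14:30–15:00.
Grace ∩ Isla ∩ Callum ∩ Mina ∩ Thandi: 13:00–13:30, 14:30–15:00.
Windows ≥ 30 min: 13:00–13:30, 14:30–15:00.
That's 2 windows.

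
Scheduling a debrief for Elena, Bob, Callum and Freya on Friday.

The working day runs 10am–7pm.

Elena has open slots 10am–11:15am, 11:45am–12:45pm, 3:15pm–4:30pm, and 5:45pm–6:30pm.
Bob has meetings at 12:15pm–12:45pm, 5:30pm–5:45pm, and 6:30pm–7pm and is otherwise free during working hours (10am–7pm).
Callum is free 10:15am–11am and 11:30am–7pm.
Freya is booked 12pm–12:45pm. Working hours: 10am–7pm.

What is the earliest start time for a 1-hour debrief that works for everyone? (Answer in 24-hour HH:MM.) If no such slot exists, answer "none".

Bob free within 10:00–19:00: 10:00–12:15, 12:45–17:30, 17:45–18:30.
Freya free within 10:00–19:00: 10:00–12:00, 12:45–19:00.
Elena ∩ Bob: 10:00–11:15, 11:45–12:15, 15:15–16:30, 17:45–18:30.
Elena ∩ Bob ∩ Callum: 10:15–11:00, 11:45–12:15, 15:15–16:30, 17:45–18:30.
Elena ∩ Bob ∩ Callum ∩ Freya: 10:15–11:00, 11:45–12:00, 15:15–16:30, 17:45–18:30.
Windows ≥ 60 min: 15:15–16:30.
Earliest such window starts at 15:15.

15:15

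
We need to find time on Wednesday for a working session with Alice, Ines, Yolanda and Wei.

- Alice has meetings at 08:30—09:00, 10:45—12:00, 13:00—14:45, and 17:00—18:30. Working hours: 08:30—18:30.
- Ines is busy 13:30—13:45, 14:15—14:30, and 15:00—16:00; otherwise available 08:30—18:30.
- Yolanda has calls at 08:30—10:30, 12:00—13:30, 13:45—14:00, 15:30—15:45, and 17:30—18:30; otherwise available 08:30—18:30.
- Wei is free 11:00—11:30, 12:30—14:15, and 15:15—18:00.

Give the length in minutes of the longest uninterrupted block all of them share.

Alice free within 08:30–18:30: 09:00–10:45, 12:00–13:00, 14:45–17:00.
Ines free within 08:30–18:30: 08:30–13:30, 13:45–14:15, 14:30–15:00, 16:00–18:30.
Yolanda free within 08:30–18:30: 10:30–12:00, 13:30–13:45, 14:00–15:30, 15:45–17:30.
Alice ∩ Ines: 09:00–10:45, 12:00–13:00, 14:45–15:00, 16:00–17:00.
Alice ∩ Ines ∩ Yolanda: 10:30–10:45, 14:45–15:00, 16:00–17:00.
Alice ∩ Ines ∩ Yolanda ∩ Wei: 16:00–17:00.
Single common window of 60 minutes.

60 minutes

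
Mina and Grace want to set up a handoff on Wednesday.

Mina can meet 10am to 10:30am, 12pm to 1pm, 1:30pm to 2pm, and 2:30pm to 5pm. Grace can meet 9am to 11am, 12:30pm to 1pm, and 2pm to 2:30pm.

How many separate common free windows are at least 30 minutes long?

2

Mina ∩ Grace: 10:00–10:30, 12:30–13:00.
Windows ≥ 30 min: 10:00–10:30, 12:30–13:00.
That's 2 windows.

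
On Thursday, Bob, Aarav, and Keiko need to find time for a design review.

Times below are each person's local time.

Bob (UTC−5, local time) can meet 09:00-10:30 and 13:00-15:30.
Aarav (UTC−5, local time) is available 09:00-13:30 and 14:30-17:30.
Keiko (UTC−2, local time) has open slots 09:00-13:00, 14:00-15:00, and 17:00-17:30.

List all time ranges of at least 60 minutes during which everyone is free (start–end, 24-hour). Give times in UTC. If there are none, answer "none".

14:00–15:00

Bob → UTC: 14:00–15:30, 18:00–20:30.
Aarav → UTC: 14:00–18:30, 19:30–22:30.
Keiko → UTC: 11:00–15:00, 16:00–17:00, 19:00–19:30.
Bob ∩ Aarav: 14:00–15:30, 18:00–18:30, 19:30–20:30.
Bob ∩ Aarav ∩ Keiko: 14:00–15:00.
Windows ≥ 60 min: 14:00–15:00.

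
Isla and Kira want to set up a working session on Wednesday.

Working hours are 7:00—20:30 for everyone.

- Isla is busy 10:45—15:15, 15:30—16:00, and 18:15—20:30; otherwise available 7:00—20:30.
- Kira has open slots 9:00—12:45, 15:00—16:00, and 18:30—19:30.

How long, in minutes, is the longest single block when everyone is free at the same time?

Isla free within 07:00–20:30: 07:00–10:45, 15:15–15:30, 16:00–18:15.
Isla ∩ Kira: 09:00–10:45, 15:15–15:30.
Common window lengths: 105, 15 min; longest is 105.

105 minutes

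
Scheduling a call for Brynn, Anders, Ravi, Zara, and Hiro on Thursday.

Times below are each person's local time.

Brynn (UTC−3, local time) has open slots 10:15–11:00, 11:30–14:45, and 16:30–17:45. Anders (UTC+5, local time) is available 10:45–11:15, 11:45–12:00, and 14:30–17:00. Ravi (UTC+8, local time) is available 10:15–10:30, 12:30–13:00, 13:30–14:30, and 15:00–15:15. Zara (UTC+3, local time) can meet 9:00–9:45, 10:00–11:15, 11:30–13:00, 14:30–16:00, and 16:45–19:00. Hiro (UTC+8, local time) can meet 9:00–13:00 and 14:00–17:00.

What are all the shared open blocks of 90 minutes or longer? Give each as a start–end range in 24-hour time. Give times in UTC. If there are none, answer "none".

none

Brynn → UTC: 13:15–14:00, 14:30–17:45, 19:30–20:45.
Anders → UTC: 05:45–06:15, 06:45–07:00, 09:30–12:00.
Ravi → UTC: 02:15–02:30, 04:30–05:00, 05:30–06:30, 07:00–07:15.
Zara → UTC: 06:00–06:45, 07:00–08:15, 08:30–10:00, 11:30–13:00, 13:45–16:00.
Hiro → UTC: 01:00–05:00, 06:00–09:00.
Brynn ∩ Anders: (none).
Brynn ∩ Anders ∩ Ravi: (none).
Brynn ∩ Anders ∩ Ravi ∩ Zara: (none).
Brynn ∩ Anders ∩ Ravi ∩ Zara ∩ Hiro: (none).
Windows ≥ 90 min: (none).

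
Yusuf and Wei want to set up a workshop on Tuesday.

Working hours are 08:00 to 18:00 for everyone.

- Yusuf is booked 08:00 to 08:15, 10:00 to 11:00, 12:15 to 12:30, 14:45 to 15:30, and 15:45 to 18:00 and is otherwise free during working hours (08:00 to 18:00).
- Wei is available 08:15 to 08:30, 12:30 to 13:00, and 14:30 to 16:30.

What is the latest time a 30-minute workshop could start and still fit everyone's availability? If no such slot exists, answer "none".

12:30

Yusuf free within 08:00–18:00: 08:15–10:00, 11:00–12:15, 12:30–14:45, 15:30–15:45.
Yusuf ∩ Wei: 08:15–08:30, 12:30–13:00, 14:30–14:45, 15:30–15:45.
Windows ≥ 30 min: 12:30–13:00.
Latest start in the last window 12:30–13:00 is 13:00 − 30 min = 12:30.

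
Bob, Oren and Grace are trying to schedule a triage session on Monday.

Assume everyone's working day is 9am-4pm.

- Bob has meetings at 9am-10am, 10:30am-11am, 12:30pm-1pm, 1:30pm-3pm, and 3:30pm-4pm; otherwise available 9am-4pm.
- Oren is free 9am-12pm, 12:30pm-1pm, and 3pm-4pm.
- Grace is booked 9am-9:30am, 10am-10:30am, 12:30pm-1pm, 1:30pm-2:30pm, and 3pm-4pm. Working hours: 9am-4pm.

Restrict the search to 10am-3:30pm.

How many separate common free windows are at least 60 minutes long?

Bob free within 09:00–16:00: 10:00–10:30, 11:00–12:30, 13:00–13:30, 15:00–15:30.
Grace free within 09:00–16:00: 09:30–10:00, 10:30–12:30, 13:00–13:30, 14:30–15:00.
Bob ∩ Oren: 10:00–10:30, 11:00–12:00, 15:00–15:30.
Bob ∩ Oren ∩ Grace: 11:00–12:00.
Restricted to 10:00–15:30: 11:00–12:00.
Windows ≥ 60 min: 11:00–12:00.
That's 1 window.

1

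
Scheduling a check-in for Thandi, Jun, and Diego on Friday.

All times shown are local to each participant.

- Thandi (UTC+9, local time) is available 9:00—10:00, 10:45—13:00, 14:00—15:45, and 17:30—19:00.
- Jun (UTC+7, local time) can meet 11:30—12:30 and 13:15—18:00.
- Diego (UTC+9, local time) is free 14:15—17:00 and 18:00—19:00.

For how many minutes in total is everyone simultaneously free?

Thandi → UTC: 00:00–01:00, 01:45–04:00, 05:00–06:45, 08:30–10:00.
Jun → UTC: 04:30–05:30, 06:15–11:00.
Diego → UTC: 05:15–08:00, 09:00–10:00.
Thandi ∩ Jun: 05:00–05:30, 06:15–06:45, 08:30–10:00.
Thandi ∩ Jun ∩ Diego: 05:15–05:30, 06:15–06:45, 09:00–10:00.
Total common minutes: 15 + 30 + 60 = 105.

105 minutes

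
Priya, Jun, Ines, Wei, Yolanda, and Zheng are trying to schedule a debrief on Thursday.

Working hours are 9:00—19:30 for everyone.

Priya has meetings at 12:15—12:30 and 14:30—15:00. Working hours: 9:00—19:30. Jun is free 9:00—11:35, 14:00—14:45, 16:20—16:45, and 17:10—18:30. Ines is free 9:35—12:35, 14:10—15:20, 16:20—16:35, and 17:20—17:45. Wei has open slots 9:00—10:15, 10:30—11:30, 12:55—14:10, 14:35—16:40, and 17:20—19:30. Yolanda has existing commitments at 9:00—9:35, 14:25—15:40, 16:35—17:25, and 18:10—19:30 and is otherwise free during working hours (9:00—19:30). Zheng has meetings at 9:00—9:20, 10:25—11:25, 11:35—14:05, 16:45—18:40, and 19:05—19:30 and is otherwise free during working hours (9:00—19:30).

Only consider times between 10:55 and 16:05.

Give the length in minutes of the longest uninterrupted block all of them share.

Priya free within 09:00–19:30: 09:00–12:15, 12:30–14:30, 15:00–19:30.
Yolanda free within 09:00–19:30: 09:35–14:25, 15:40–16:35, 17:25–18:10.
Zheng free within 09:00–19:30: 09:20–10:25, 11:25–11:35, 14:05–16:45, 18:40–19:05.
Priya ∩ Jun: 09:00–11:35, 14:00–14:30, 16:20–16:45, 17:10–18:30.
Priya ∩ Jun ∩ Ines: 09:35–11:35, 14:10–14:30, 16:20–16:35, 17:20–17:45.
Priya ∩ Jun ∩ Ines ∩ Wei: 09:35–10:15, 10:30–11:30, 16:20–16:35, 17:20–17:45.
Priya ∩ Jun ∩ Ines ∩ Wei ∩ Yolanda: 09:35–10:15, 10:30–11:30, 16:20–16:35, 17:25–17:45.
Priya ∩ Jun ∩ Ines ∩ Wei ∩ Yolanda ∩ Zheng: 09:35–10:15, 11:25–11:30, 16:20–16:35.
Restricted to 10:55–16:05: 11:25–11:30.
Single common window of 5 minutes.

5 minutes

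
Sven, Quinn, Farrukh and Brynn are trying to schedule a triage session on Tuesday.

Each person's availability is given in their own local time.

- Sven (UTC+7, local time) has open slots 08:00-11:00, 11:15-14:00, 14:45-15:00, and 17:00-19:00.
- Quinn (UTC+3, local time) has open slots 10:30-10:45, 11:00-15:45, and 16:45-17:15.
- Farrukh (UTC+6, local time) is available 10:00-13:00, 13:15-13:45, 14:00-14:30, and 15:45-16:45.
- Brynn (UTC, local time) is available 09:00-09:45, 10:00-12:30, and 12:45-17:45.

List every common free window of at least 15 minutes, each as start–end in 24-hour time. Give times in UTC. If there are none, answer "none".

Sven → UTC: 01:00–04:00, 04:15–07:00, 07:45–08:00, 10:00–12:00.
Quinn → UTC: 07:30–07:45, 08:00–12:45, 13:45–14:15.
Farrukh → UTC: 04:00–07:00, 07:15–07:45, 08:00–08:30, 09:45–10:45.
Brynn → UTC: 09:00–09:45, 10:00–12:30, 12:45–17:45.
Sven ∩ Quinn: 10:00–12:00.
Sven ∩ Quinn ∩ Farrukh: 10:00–10:45.
Sven ∩ Quinn ∩ Farrukh ∩ Brynn: 10:00–10:45.
Windows ≥ 15 min: 10:00–10:45.

10:00–10:45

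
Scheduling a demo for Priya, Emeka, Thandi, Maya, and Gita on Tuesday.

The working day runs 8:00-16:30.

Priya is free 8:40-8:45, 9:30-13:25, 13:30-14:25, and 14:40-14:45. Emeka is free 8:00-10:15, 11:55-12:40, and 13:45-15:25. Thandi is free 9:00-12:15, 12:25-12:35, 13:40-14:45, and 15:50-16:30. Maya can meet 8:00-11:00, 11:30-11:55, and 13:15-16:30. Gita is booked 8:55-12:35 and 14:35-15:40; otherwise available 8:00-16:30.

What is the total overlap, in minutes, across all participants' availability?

Gita free within 08:00–16:30: 08:00–08:55, 12:35–14:35, 15:40–16:30.
Priya ∩ Emeka: 08:40–08:45, 09:30–10:15, 11:55–12:40, 13:45–14:25, 14:40–14:45.
Priya ∩ Emeka ∩ Thandi: 09:30–10:15, 11:55–12:15, 12:25–12:35, 13:45–14:25, 14:40–14:45.
Priya ∩ Emeka ∩ Thandi ∩ Maya: 09:30–10:15, 13:45–14:25, 14:40–14:45.
Priya ∩ Emeka ∩ Thandi ∩ Maya ∩ Gita: 13:45–14:25.
Total common minutes: 40.

40 minutes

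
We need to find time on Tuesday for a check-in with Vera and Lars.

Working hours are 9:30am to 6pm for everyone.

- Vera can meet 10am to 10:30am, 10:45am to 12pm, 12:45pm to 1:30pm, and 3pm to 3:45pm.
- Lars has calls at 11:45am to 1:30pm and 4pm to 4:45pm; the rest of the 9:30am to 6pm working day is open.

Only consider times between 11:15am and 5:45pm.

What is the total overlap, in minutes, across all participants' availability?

Lars free within 09:30–18:00: 09:30–11:45, 13:30–16:00, 16:45–18:00.
Vera ∩ Lars: 10:00–10:30, 10:45–11:45, 15:00–15:45.
Restricted to 11:15–17:45: 11:15–11:45, 15:00–15:45.
Total common minutes: 30 + 45 = 75.

75 minutes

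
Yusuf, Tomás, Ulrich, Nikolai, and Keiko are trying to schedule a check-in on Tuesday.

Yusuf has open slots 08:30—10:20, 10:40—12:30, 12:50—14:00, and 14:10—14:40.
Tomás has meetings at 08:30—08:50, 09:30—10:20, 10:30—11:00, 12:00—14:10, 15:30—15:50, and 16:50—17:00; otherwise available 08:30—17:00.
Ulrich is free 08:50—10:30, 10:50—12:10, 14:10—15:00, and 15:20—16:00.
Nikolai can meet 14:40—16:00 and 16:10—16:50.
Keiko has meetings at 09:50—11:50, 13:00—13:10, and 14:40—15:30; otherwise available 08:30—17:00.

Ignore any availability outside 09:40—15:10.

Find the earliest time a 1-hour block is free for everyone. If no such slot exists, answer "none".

none

Tomás free within 08:30–17:00: 08:50–09:30, 10:20–10:30, 11:00–12:00, 14:10–15:30, 15:50–16:50.
Keiko free within 08:30–17:00: 08:30–09:50, 11:50–13:00, 13:10–14:40, 15:30–17:00.
Yusuf ∩ Tomás: 08:50–09:30, 11:00–12:00, 14:10–14:40.
Yusuf ∩ Tomás ∩ Ulrich: 08:50–09:30, 11:00–12:00, 14:10–14:40.
Yusuf ∩ Tomás ∩ Ulrich ∩ Nikolai: (none).
Yusuf ∩ Tomás ∩ Ulrich ∩ Nikolai ∩ Keiko: (none).
Restricted to 09:40–15:10: (none).
Windows ≥ 60 min: (none).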